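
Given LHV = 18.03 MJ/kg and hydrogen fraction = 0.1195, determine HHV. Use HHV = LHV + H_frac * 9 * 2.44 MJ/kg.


HHV = LHV + H_frac * 9 * 2.44
= 18.03 + 0.1195 * 9 * 2.44
= 20.6542 MJ/kg

20.6542 MJ/kg


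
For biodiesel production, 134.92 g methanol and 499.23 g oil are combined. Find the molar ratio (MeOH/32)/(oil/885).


Molar ratio = n_MeOH / n_oil = (MeOH/32) / (oil/885) = (MeOH * 885) / (32 * oil)
= (134.92 * 885) / (32 * 499.23)
= 7.4743

7.4743


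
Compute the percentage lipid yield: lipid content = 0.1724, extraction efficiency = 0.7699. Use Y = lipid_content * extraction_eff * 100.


Y = lipid_content * extraction_eff * 100
= 0.1724 * 0.7699 * 100
= 13.2731%

13.2731%


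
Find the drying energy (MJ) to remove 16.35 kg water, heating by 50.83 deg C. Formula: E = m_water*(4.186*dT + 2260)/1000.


E = m_water * (4.186 * dT + 2260) / 1000
= 16.35 * (4.186 * 50.83 + 2260) / 1000
= 40.4299 MJ

40.4299 MJ


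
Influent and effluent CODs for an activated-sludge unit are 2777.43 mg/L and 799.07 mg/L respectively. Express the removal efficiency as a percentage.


eta = (COD_in - COD_out) / COD_in * 100
= (2777.43 - 799.07) / 2777.43 * 100
= 71.2299%

71.2299%


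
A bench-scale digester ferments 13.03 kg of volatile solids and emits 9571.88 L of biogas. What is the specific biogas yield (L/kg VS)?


Y = V / VS
= 9571.88 / 13.03
= 734.6032 L/kg VS

734.6032 L/kg VS


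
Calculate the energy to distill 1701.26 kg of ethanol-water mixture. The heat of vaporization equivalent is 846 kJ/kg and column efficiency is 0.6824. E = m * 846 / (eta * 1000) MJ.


E = m * 846 / (eta * 1000)
= 1701.26 * 846 / (0.6824 * 1000)
= 2109.1236 MJ

2109.1236 MJ


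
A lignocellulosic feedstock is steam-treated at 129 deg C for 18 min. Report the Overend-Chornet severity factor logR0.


logR0 = log10(t * exp((T - 100) / 14.75))
= log10(18 * exp((129 - 100) / 14.75))
= 2.1091

2.1091


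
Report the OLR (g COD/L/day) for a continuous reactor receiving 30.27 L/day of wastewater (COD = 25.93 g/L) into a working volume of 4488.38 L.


OLR = Q * S / V
= 30.27 * 25.93 / 4488.38
= 0.1749 g/L/day

0.1749 g/L/day


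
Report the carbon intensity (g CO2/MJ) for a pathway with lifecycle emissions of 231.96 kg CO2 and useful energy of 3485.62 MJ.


CI = CO2 * 1000 / E
= 231.96 * 1000 / 3485.62
= 66.5477 g CO2/MJ

66.5477 g CO2/MJ


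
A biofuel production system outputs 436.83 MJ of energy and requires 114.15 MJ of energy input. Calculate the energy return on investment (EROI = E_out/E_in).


EROI = E_out / E_in
= 436.83 / 114.15
= 3.8268

3.8268


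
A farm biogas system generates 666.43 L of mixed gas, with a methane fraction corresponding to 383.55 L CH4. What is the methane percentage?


CH4% = V_CH4 / V_total * 100
= 383.55 / 666.43 * 100
= 57.5529%

57.5529%


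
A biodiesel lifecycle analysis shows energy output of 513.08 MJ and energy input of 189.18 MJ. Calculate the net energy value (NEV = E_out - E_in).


NEV = E_out - E_in
= 513.08 - 189.18
= 323.9000 MJ

323.9000 MJ


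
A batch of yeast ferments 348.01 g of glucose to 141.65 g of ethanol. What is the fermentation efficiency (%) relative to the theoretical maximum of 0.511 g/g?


Fermentation efficiency = (actual / (0.511 * glucose)) * 100
= (141.65 / (0.511 * 348.01)) * 100
= 79.6533%

79.6533%


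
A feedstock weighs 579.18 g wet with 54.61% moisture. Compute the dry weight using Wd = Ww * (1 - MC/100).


Wd = Ww * (1 - MC/100)
= 579.18 * (1 - 54.61/100)
= 262.8898 g

262.8898 g


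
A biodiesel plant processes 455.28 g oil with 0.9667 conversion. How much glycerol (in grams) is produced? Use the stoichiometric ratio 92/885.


glycerol = oil * conv * (92/885)
= 455.28 * 0.9667 * 92 / 885
= 45.7525 g

45.7525 g


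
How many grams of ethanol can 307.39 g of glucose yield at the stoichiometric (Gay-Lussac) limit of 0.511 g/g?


Theoretical ethanol yield: m_EtOH = 0.511 * m_glucose
m_EtOH = 0.511 * 307.39 = 157.0763 g

157.0763 g


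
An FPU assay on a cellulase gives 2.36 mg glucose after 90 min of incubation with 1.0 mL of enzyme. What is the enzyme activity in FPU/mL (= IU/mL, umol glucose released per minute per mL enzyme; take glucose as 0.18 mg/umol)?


Activity = glucose_mg / (0.18 mg/umol * V_mL * t_min)
= 2.36 / (0.18 * 1.0 * 90)
= 0.1457 FPU/mL

0.1457 FPU/mL


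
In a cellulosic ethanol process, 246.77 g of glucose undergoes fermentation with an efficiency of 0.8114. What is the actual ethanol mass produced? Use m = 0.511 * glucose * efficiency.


Actual ethanol: m = 0.511 * 246.77 * 0.8114
m = 102.3171 g

102.3171 g


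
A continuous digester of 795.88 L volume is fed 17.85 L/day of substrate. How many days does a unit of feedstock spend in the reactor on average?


HRT = V / Q
= 795.88 / 17.85
= 44.5871 days

44.5871 days


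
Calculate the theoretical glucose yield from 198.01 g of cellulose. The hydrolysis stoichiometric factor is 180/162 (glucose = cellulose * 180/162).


glucose = cellulose * 180/162
= 198.01 * 180/162
= 220.0111 g

220.0111 g


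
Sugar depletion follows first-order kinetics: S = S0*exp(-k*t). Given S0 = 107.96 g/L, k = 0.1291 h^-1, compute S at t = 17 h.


S = S0 * exp(-k * t)
S = 107.96 * exp(-0.1291 * 17)
S = 12.0259 g/L

12.0259 g/L


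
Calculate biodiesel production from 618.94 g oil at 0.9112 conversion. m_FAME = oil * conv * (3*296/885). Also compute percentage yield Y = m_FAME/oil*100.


m_FAME = oil * conv * (3 * 296 / 885) = oil * conv * (888/885)
= 618.94 * 0.9112 * 888 / 885
= 565.8899 g
Y = m_FAME / oil * 100 = conv * (888/885) * 100
= 0.9112 * 888 / 885 * 100
= 91.43%

565.8899 g FAME; Y = 91.43%


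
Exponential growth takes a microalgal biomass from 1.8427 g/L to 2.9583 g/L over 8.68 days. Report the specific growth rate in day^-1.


mu = ln(X2/X1) / dt
= ln(2.9583/1.8427) / 8.68
= 0.0545 per day

0.0545 per day


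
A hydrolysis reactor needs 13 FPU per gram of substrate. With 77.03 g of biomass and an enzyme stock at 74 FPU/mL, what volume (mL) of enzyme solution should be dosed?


V = dosage * m_sub / activity
V = 13 * 77.03 / 74
V = 13.5323 mL

13.5323 mL


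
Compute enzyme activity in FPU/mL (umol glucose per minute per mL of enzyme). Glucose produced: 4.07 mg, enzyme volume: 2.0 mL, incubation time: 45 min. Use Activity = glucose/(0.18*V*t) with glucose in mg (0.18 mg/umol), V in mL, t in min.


Activity = glucose_mg / (0.18 mg/umol * V_mL * t_min)
= 4.07 / (0.18 * 2.0 * 45)
= 0.2512 FPU/mL

0.2512 FPU/mL


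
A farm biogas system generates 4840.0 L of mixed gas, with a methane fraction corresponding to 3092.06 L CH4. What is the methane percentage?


CH4% = V_CH4 / V_total * 100
= 3092.06 / 4840.0 * 100
= 63.8855%

63.8855%


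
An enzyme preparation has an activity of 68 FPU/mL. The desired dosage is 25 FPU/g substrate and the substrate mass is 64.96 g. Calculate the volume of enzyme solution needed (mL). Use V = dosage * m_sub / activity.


V = dosage * m_sub / activity
V = 25 * 64.96 / 68
V = 23.8824 mL

23.8824 mL


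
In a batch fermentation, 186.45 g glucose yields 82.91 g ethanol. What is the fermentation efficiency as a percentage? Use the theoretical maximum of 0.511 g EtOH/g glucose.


Fermentation efficiency = (actual / (0.511 * glucose)) * 100
= (82.91 / (0.511 * 186.45)) * 100
= 87.0209%

87.0209%


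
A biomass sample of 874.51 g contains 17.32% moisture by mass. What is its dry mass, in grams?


Wd = Ww * (1 - MC/100)
= 874.51 * (1 - 17.32/100)
= 723.0449 g

723.0449 g


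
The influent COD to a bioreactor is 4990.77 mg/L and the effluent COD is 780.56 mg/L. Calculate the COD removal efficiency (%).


eta = (COD_in - COD_out) / COD_in * 100
= (4990.77 - 780.56) / 4990.77 * 100
= 84.3599%

84.3599%


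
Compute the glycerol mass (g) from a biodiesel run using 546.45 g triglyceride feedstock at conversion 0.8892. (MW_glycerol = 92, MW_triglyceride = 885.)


glycerol = oil * conv * (92/885)
= 546.45 * 0.8892 * 92 / 885
= 50.5120 g

50.5120 g


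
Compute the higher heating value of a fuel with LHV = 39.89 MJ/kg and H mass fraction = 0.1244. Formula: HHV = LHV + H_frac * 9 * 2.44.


HHV = LHV + H_frac * 9 * 2.44
= 39.89 + 0.1244 * 9 * 2.44
= 42.6218 MJ/kg

42.6218 MJ/kg


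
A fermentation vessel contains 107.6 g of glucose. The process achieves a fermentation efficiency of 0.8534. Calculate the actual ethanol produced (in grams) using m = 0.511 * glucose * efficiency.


Actual ethanol: m = 0.511 * 107.6 * 0.8534
m = 46.9230 g

46.9230 g


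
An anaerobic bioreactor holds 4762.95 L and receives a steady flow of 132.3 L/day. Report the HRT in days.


HRT = V / Q
= 4762.95 / 132.3
= 36.0011 days

36.0011 days


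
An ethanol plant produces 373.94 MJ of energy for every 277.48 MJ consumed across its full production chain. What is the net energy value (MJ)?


NEV = E_out - E_in
= 373.94 - 277.48
= 96.4600 MJ

96.4600 MJ


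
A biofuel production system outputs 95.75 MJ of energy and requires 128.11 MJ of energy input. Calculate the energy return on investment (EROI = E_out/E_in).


EROI = E_out / E_in
= 95.75 / 128.11
= 0.7474

0.7474


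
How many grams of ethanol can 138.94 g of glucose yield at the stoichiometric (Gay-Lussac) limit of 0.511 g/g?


Theoretical ethanol yield: m_EtOH = 0.511 * m_glucose
m_EtOH = 0.511 * 138.94 = 70.9983 g

70.9983 g


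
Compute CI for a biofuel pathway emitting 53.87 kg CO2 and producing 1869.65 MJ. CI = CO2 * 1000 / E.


CI = CO2 * 1000 / E
= 53.87 * 1000 / 1869.65
= 28.8129 g CO2/MJ

28.8129 g CO2/MJ


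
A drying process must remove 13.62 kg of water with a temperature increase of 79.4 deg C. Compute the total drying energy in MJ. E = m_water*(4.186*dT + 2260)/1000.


E = m_water * (4.186 * dT + 2260) / 1000
= 13.62 * (4.186 * 79.4 + 2260) / 1000
= 35.3081 MJ

35.3081 MJ


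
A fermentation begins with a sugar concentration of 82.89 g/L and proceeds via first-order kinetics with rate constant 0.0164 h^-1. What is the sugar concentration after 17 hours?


S = S0 * exp(-k * t)
S = 82.89 * exp(-0.0164 * 17)
S = 62.7221 g/L

62.7221 g/L


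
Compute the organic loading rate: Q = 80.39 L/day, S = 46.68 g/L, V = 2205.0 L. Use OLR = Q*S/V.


OLR = Q * S / V
= 80.39 * 46.68 / 2205.0
= 1.7019 g/L/day

1.7019 g/L/day


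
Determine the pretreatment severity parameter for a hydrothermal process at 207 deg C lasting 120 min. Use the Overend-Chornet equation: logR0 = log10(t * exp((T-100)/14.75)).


logR0 = log10(t * exp((T - 100) / 14.75))
= log10(120 * exp((207 - 100) / 14.75))
= 5.2297

5.2297


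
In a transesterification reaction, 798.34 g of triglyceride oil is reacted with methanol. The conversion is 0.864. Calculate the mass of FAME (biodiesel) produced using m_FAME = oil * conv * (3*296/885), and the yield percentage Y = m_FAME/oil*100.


m_FAME = oil * conv * (3 * 296 / 885) = oil * conv * (888/885)
= 798.34 * 0.864 * 888 / 885
= 692.1039 g
Y = m_FAME / oil * 100 = conv * (888/885) * 100
= 0.864 * 888 / 885 * 100
= 86.69%

692.1039 g FAME; Y = 86.69%


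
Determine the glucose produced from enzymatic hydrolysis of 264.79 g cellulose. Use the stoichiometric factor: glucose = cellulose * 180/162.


glucose = cellulose * 180/162
= 264.79 * 180/162
= 294.2111 g

294.2111 g


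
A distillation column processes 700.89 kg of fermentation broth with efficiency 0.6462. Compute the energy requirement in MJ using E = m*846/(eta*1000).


E = m * 846 / (eta * 1000)
= 700.89 * 846 / (0.6462 * 1000)
= 917.5997 MJ

917.5997 MJ


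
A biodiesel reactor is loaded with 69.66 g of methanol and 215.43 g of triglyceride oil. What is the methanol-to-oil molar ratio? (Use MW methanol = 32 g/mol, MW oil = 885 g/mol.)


Molar ratio = n_MeOH / n_oil = (MeOH/32) / (oil/885) = (MeOH * 885) / (32 * oil)
= (69.66 * 885) / (32 * 215.43)
= 8.9427

8.9427


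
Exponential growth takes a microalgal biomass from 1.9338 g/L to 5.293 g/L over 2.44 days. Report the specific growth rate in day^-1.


mu = ln(X2/X1) / dt
= ln(5.293/1.9338) / 2.44
= 0.4127 per day

0.4127 per day


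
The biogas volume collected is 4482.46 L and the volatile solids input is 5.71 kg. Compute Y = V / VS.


Y = V / VS
= 4482.46 / 5.71
= 785.0193 L/kg VS

785.0193 L/kg VS


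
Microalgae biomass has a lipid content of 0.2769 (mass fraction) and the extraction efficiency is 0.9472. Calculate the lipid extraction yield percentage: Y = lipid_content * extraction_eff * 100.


Y = lipid_content * extraction_eff * 100
= 0.2769 * 0.9472 * 100
= 26.2280%

26.2280%


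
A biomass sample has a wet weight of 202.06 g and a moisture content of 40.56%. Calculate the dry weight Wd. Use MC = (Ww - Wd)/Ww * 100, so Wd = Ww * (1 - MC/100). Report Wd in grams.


Wd = Ww * (1 - MC/100)
= 202.06 * (1 - 40.56/100)
= 120.1045 g

120.1045 g


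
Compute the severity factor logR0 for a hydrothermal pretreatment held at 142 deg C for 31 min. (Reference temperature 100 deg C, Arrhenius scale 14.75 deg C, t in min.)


logR0 = log10(t * exp((T - 100) / 14.75))
= log10(31 * exp((142 - 100) / 14.75))
= 2.7280

2.7280


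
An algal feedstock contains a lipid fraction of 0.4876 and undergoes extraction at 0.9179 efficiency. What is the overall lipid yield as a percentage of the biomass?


Y = lipid_content * extraction_eff * 100
= 0.4876 * 0.9179 * 100
= 44.7568%

44.7568%


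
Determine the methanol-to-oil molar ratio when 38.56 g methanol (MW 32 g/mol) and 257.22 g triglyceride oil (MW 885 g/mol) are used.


Molar ratio = n_MeOH / n_oil = (MeOH/32) / (oil/885) = (MeOH * 885) / (32 * oil)
= (38.56 * 885) / (32 * 257.22)
= 4.1460

4.1460


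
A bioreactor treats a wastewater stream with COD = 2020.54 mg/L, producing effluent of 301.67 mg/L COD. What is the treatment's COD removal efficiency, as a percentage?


eta = (COD_in - COD_out) / COD_in * 100
= (2020.54 - 301.67) / 2020.54 * 100
= 85.0698%

85.0698%


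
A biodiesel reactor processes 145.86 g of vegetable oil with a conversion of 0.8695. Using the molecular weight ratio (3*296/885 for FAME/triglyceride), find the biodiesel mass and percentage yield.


m_FAME = oil * conv * (3 * 296 / 885) = oil * conv * (888/885)
= 145.86 * 0.8695 * 888 / 885
= 127.2552 g
Y = m_FAME / oil * 100 = conv * (888/885) * 100
= 0.8695 * 888 / 885 * 100
= 87.24%

127.2552 g FAME; Y = 87.24%


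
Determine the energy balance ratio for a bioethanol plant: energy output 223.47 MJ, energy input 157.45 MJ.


EROI = E_out / E_in
= 223.47 / 157.45
= 1.4193

1.4193


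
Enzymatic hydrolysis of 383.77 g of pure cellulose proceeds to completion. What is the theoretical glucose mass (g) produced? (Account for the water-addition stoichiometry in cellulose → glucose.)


glucose = cellulose * 180/162
= 383.77 * 180/162
= 426.4111 g

426.4111 g


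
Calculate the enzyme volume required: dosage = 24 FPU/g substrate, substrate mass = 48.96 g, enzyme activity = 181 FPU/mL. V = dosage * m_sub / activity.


V = dosage * m_sub / activity
V = 24 * 48.96 / 181
V = 6.4919 mL

6.4919 mL


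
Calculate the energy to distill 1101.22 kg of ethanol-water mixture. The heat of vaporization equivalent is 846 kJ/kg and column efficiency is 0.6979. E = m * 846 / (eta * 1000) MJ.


E = m * 846 / (eta * 1000)
= 1101.22 * 846 / (0.6979 * 1000)
= 1334.9078 MJ

1334.9078 MJ


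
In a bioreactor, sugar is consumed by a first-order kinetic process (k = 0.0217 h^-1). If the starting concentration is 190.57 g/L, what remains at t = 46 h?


S = S0 * exp(-k * t)
S = 190.57 * exp(-0.0217 * 46)
S = 70.2331 g/L

70.2331 g/L


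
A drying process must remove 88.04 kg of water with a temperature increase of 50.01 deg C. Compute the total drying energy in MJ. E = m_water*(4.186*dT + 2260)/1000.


E = m_water * (4.186 * dT + 2260) / 1000
= 88.04 * (4.186 * 50.01 + 2260) / 1000
= 217.4009 MJ

217.4009 MJ


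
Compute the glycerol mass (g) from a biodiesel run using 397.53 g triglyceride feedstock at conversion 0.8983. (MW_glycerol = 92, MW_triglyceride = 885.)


glycerol = oil * conv * (92/885)
= 397.53 * 0.8983 * 92 / 885
= 37.1224 g

37.1224 g


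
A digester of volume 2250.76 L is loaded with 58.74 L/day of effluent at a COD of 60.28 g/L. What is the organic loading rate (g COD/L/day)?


OLR = Q * S / V
= 58.74 * 60.28 / 2250.76
= 1.5732 g/L/day

1.5732 g/L/day


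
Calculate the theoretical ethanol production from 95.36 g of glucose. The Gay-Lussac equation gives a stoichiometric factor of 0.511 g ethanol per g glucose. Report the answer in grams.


Theoretical ethanol yield: m_EtOH = 0.511 * m_glucose
m_EtOH = 0.511 * 95.36 = 48.7290 g

48.7290 g


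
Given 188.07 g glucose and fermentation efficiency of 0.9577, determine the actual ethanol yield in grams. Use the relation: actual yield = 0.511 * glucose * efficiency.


Actual ethanol: m = 0.511 * 188.07 * 0.9577
m = 92.0386 g

92.0386 g


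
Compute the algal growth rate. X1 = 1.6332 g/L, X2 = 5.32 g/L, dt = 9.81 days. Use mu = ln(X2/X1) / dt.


mu = ln(X2/X1) / dt
= ln(5.32/1.6332) / 9.81
= 0.1204 per day

0.1204 per day


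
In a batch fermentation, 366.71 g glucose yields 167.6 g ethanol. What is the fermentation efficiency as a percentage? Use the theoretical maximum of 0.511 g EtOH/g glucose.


Fermentation efficiency = (actual / (0.511 * glucose)) * 100
= (167.6 / (0.511 * 366.71)) * 100
= 89.4397%

89.4397%


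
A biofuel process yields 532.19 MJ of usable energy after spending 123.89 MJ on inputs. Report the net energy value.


NEV = E_out - E_in
= 532.19 - 123.89
= 408.3000 MJ

408.3000 MJ


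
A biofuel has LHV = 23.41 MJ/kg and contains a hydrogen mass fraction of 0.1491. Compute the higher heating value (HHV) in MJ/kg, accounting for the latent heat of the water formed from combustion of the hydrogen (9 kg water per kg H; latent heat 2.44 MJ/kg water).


HHV = LHV + H_frac * 9 * 2.44
= 23.41 + 0.1491 * 9 * 2.44
= 26.6842 MJ/kg

26.6842 MJ/kg


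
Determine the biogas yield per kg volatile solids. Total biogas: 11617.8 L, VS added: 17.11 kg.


Y = V / VS
= 11617.8 / 17.11
= 679.0064 L/kg VS

679.0064 L/kg VS


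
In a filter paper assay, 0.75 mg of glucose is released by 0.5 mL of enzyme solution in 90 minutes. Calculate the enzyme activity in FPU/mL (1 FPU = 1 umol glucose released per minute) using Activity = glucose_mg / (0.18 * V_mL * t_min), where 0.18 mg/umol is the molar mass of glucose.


Activity = glucose_mg / (0.18 mg/umol * V_mL * t_min)
= 0.75 / (0.18 * 0.5 * 90)
= 0.0926 FPU/mL

0.0926 FPU/mL


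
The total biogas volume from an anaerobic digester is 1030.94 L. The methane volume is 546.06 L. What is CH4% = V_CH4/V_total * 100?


CH4% = V_CH4 / V_total * 100
= 546.06 / 1030.94 * 100
= 52.9672%

52.9672%


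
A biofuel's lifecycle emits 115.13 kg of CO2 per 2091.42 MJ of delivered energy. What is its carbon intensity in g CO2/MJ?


CI = CO2 * 1000 / E
= 115.13 * 1000 / 2091.42
= 55.0487 g CO2/MJ

55.0487 g CO2/MJ


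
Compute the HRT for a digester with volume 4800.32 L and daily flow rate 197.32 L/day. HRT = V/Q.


HRT = V / Q
= 4800.32 / 197.32
= 24.3276 days

24.3276 days


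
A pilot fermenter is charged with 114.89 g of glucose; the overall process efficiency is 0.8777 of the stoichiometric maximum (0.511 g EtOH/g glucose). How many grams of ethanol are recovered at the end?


Actual ethanol: m = 0.511 * 114.89 * 0.8777
m = 51.5287 g

51.5287 g


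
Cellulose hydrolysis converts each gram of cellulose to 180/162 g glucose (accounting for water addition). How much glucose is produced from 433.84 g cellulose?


glucose = cellulose * 180/162
= 433.84 * 180/162
= 482.0444 g

482.0444 g


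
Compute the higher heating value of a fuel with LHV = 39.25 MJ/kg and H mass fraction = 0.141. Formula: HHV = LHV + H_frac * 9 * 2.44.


HHV = LHV + H_frac * 9 * 2.44
= 39.25 + 0.141 * 9 * 2.44
= 42.3464 MJ/kg

42.3464 MJ/kg


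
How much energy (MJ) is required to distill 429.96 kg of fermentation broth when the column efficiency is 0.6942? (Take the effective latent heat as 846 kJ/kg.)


E = m * 846 / (eta * 1000)
= 429.96 * 846 / (0.6942 * 1000)
= 523.9789 MJ

523.9789 MJ


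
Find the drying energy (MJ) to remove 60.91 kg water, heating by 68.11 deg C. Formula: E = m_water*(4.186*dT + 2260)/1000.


E = m_water * (4.186 * dT + 2260) / 1000
= 60.91 * (4.186 * 68.11 + 2260) / 1000
= 155.0226 MJ

155.0226 MJ


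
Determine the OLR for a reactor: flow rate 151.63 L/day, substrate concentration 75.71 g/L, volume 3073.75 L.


OLR = Q * S / V
= 151.63 * 75.71 / 3073.75
= 3.7348 g/L/day

3.7348 g/L/day


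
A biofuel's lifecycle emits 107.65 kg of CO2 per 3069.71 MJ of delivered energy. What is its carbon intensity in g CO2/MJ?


CI = CO2 * 1000 / E
= 107.65 * 1000 / 3069.71
= 35.0685 g CO2/MJ

35.0685 g CO2/MJ


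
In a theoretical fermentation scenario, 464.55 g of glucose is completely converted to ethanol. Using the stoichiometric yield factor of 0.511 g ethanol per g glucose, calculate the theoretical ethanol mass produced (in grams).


Theoretical ethanol yield: m_EtOH = 0.511 * m_glucose
m_EtOH = 0.511 * 464.55 = 237.3851 g

237.3851 g


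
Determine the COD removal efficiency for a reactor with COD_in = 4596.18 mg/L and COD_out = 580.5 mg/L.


eta = (COD_in - COD_out) / COD_in * 100
= (4596.18 - 580.5) / 4596.18 * 100
= 87.3699%

87.3699%


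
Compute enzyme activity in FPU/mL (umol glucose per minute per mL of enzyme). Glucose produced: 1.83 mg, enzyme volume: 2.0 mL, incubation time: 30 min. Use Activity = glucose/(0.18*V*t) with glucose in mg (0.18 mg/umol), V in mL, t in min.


Activity = glucose_mg / (0.18 mg/umol * V_mL * t_min)
= 1.83 / (0.18 * 2.0 * 30)
= 0.1694 FPU/mL

0.1694 FPU/mL


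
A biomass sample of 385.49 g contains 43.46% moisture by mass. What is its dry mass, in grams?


Wd = Ww * (1 - MC/100)
= 385.49 * (1 - 43.46/100)
= 217.9560 g

217.9560 g


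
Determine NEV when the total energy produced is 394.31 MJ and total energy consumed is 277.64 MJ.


NEV = E_out - E_in
= 394.31 - 277.64
= 116.6700 MJ

116.6700 MJ


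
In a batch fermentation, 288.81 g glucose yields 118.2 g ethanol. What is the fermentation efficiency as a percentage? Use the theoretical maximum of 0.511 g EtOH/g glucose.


Fermentation efficiency = (actual / (0.511 * glucose)) * 100
= (118.2 / (0.511 * 288.81)) * 100
= 80.0911%

80.0911%


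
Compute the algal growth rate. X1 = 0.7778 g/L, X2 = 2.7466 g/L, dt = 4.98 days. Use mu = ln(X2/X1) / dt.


mu = ln(X2/X1) / dt
= ln(2.7466/0.7778) / 4.98
= 0.2533 per day

0.2533 per day


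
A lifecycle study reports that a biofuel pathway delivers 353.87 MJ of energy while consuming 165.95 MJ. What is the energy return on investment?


EROI = E_out / E_in
= 353.87 / 165.95
= 2.1324

2.1324


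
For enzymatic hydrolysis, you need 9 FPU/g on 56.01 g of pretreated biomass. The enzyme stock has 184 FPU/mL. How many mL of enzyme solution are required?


V = dosage * m_sub / activity
V = 9 * 56.01 / 184
V = 2.7396 mL

2.7396 mL


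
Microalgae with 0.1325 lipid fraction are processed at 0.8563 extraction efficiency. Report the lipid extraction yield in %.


Y = lipid_content * extraction_eff * 100
= 0.1325 * 0.8563 * 100
= 11.3460%

11.3460%


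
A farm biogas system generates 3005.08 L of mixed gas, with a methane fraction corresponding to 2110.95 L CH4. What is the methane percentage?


CH4% = V_CH4 / V_total * 100
= 2110.95 / 3005.08 * 100
= 70.2461%

70.2461%


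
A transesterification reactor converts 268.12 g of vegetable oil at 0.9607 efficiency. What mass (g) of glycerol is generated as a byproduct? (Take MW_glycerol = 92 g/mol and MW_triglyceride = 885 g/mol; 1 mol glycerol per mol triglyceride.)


glycerol = oil * conv * (92/885)
= 268.12 * 0.9607 * 92 / 885
= 26.7770 g

26.7770 g


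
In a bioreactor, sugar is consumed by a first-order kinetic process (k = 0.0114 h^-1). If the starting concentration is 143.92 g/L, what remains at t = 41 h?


S = S0 * exp(-k * t)
S = 143.92 * exp(-0.0114 * 41)
S = 90.1845 g/L

90.1845 g/L


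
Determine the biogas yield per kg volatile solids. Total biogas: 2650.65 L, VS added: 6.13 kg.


Y = V / VS
= 2650.65 / 6.13
= 432.4062 L/kg VS

432.4062 L/kg VS


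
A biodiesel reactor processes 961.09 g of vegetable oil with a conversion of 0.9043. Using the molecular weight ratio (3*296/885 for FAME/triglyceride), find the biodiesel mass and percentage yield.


m_FAME = oil * conv * (3 * 296 / 885) = oil * conv * (888/885)
= 961.09 * 0.9043 * 888 / 885
= 872.0598 g
Y = m_FAME / oil * 100 = conv * (888/885) * 100
= 0.9043 * 888 / 885 * 100
= 90.74%

872.0598 g FAME; Y = 90.74%


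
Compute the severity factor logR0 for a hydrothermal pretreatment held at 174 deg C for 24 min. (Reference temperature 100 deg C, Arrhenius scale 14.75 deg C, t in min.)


logR0 = log10(t * exp((T - 100) / 14.75))
= log10(24 * exp((174 - 100) / 14.75))
= 3.5590

3.5590


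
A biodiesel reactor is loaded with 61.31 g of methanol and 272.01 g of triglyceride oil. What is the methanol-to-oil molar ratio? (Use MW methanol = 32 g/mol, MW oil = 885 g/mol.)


Molar ratio = n_MeOH / n_oil = (MeOH/32) / (oil/885) = (MeOH * 885) / (32 * oil)
= (61.31 * 885) / (32 * 272.01)
= 6.2336

6.2336


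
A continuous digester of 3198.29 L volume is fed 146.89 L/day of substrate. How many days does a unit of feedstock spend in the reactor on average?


HRT = V / Q
= 3198.29 / 146.89
= 21.7734 days

21.7734 days


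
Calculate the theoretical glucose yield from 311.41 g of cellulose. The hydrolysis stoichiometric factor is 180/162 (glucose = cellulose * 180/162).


glucose = cellulose * 180/162
= 311.41 * 180/162
= 346.0111 g

346.0111 g


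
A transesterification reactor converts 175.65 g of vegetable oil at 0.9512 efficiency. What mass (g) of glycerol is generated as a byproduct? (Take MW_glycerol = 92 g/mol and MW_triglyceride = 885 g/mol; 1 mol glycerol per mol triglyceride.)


glycerol = oil * conv * (92/885)
= 175.65 * 0.9512 * 92 / 885
= 17.3686 g

17.3686 g


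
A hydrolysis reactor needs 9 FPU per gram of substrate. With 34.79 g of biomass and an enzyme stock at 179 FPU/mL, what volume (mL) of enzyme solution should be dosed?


V = dosage * m_sub / activity
V = 9 * 34.79 / 179
V = 1.7492 mL

1.7492 mL


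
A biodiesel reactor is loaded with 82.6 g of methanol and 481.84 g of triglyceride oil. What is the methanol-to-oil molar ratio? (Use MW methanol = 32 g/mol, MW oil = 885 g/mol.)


Molar ratio = n_MeOH / n_oil = (MeOH/32) / (oil/885) = (MeOH * 885) / (32 * oil)
= (82.6 * 885) / (32 * 481.84)
= 4.7410

4.7410


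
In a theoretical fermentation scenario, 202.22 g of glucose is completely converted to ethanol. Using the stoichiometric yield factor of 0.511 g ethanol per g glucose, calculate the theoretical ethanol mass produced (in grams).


Theoretical ethanol yield: m_EtOH = 0.511 * m_glucose
m_EtOH = 0.511 * 202.22 = 103.3344 g

103.3344 g


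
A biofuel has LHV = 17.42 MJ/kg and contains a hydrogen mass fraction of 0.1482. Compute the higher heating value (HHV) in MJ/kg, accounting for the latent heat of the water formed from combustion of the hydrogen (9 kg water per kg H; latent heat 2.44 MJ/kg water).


HHV = LHV + H_frac * 9 * 2.44
= 17.42 + 0.1482 * 9 * 2.44
= 20.6745 MJ/kg

20.6745 MJ/kg


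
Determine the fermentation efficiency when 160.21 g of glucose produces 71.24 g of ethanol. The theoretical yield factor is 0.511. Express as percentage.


Fermentation efficiency = (actual / (0.511 * glucose)) * 100
= (71.24 / (0.511 * 160.21)) * 100
= 87.0189%

87.0189%


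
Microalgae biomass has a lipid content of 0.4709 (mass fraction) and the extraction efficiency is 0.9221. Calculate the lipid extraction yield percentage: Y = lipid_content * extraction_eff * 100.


Y = lipid_content * extraction_eff * 100
= 0.4709 * 0.9221 * 100
= 43.4217%

43.4217%


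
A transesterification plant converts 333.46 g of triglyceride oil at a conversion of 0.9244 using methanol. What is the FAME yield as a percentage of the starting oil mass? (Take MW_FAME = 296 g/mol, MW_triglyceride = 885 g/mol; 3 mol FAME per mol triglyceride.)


m_FAME = oil * conv * (3 * 296 / 885) = oil * conv * (888/885)
= 333.46 * 0.9244 * 888 / 885
= 309.2953 g
Y = m_FAME / oil * 100 = conv * (888/885) * 100
= 0.9244 * 888 / 885 * 100
= 92.75%

92.75%


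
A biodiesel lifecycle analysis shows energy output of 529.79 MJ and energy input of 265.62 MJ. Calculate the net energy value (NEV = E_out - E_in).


NEV = E_out - E_in
= 529.79 - 265.62
= 264.1700 MJ

264.1700 MJ


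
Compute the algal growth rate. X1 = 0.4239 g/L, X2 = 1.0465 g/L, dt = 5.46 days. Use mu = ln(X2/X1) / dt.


mu = ln(X2/X1) / dt
= ln(1.0465/0.4239) / 5.46
= 0.1655 per day

0.1655 per day


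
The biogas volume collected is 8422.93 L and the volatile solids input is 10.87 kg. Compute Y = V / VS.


Y = V / VS
= 8422.93 / 10.87
= 774.8786 L/kg VS

774.8786 L/kg VS


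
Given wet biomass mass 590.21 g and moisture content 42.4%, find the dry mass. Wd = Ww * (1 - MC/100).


Wd = Ww * (1 - MC/100)
= 590.21 * (1 - 42.4/100)
= 339.9610 g

339.9610 g


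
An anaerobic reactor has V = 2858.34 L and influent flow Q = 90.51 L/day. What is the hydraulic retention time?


HRT = V / Q
= 2858.34 / 90.51
= 31.5804 days

31.5804 days


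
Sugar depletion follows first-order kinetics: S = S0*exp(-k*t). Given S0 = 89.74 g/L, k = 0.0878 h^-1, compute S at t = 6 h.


S = S0 * exp(-k * t)
S = 89.74 * exp(-0.0878 * 6)
S = 52.9907 g/L

52.9907 g/L


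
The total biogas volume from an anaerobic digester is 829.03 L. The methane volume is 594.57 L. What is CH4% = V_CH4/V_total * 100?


CH4% = V_CH4 / V_total * 100
= 594.57 / 829.03 * 100
= 71.7188%

71.7188%


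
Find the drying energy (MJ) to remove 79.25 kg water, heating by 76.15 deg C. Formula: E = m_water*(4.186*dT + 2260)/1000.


E = m_water * (4.186 * dT + 2260) / 1000
= 79.25 * (4.186 * 76.15 + 2260) / 1000
= 204.3670 MJ

204.3670 MJ


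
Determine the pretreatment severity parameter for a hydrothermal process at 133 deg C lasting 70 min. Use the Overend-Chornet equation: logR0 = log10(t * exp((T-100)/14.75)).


logR0 = log10(t * exp((T - 100) / 14.75))
= log10(70 * exp((133 - 100) / 14.75))
= 2.8167

2.8167


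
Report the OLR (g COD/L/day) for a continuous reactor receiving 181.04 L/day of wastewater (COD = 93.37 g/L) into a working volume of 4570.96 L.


OLR = Q * S / V
= 181.04 * 93.37 / 4570.96
= 3.6981 g/L/day

3.6981 g/L/day


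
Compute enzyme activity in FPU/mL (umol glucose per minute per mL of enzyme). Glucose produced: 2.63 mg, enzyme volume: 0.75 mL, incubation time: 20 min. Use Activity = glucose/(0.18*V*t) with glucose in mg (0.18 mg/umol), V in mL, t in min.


Activity = glucose_mg / (0.18 mg/umol * V_mL * t_min)
= 2.63 / (0.18 * 0.75 * 20)
= 0.9741 FPU/mL

0.9741 FPU/mL


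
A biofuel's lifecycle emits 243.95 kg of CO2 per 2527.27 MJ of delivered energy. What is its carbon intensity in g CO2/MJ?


CI = CO2 * 1000 / E
= 243.95 * 1000 / 2527.27
= 96.5271 g CO2/MJ

96.5271 g CO2/MJ


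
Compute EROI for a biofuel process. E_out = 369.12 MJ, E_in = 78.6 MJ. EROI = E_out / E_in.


EROI = E_out / E_in
= 369.12 / 78.6
= 4.6962

4.6962


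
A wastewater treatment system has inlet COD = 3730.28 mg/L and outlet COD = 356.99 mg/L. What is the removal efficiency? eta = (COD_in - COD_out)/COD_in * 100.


eta = (COD_in - COD_out) / COD_in * 100
= (3730.28 - 356.99) / 3730.28 * 100
= 90.4299%

90.4299%


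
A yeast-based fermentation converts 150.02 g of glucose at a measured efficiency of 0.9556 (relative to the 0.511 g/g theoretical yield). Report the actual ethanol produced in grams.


Actual ethanol: m = 0.511 * 150.02 * 0.9556
m = 73.2565 g

73.2565 g


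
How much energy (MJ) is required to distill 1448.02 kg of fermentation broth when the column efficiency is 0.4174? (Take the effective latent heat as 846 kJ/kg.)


E = m * 846 / (eta * 1000)
= 1448.02 * 846 / (0.4174 * 1000)
= 2934.8944 MJ

2934.8944 MJ


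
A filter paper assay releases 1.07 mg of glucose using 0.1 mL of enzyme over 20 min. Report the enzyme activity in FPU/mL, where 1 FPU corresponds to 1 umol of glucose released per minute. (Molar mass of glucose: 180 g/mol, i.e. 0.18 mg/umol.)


Activity = glucose_mg / (0.18 mg/umol * V_mL * t_min)
= 1.07 / (0.18 * 0.1 * 20)
= 2.9722 FPU/mL

2.9722 FPU/mL


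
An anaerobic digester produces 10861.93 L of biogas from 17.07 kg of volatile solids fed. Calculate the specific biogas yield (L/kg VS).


Y = V / VS
= 10861.93 / 17.07
= 636.3169 L/kg VS

636.3169 L/kg VS


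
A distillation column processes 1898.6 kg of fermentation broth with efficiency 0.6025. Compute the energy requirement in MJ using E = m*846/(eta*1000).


E = m * 846 / (eta * 1000)
= 1898.6 * 846 / (0.6025 * 1000)
= 2665.9180 MJ

2665.9180 MJ


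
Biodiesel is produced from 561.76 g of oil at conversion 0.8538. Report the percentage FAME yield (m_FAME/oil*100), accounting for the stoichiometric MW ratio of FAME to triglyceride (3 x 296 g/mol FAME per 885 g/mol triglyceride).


m_FAME = oil * conv * (3 * 296 / 885) = oil * conv * (888/885)
= 561.76 * 0.8538 * 888 / 885
= 481.2566 g
Y = m_FAME / oil * 100 = conv * (888/885) * 100
= 0.8538 * 888 / 885 * 100
= 85.67%

85.67%


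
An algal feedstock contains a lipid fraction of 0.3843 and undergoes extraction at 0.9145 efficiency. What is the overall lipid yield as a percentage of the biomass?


Y = lipid_content * extraction_eff * 100
= 0.3843 * 0.9145 * 100
= 35.1442%

35.1442%


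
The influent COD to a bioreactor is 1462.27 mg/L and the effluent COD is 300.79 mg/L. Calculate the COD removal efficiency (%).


eta = (COD_in - COD_out) / COD_in * 100
= (1462.27 - 300.79) / 1462.27 * 100
= 79.4299%

79.4299%


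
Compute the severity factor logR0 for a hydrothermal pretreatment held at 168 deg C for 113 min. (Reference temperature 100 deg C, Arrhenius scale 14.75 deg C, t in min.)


logR0 = log10(t * exp((T - 100) / 14.75))
= log10(113 * exp((168 - 100) / 14.75))
= 4.0552

4.0552


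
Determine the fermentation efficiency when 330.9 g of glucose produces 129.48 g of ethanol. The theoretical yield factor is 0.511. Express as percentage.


Fermentation efficiency = (actual / (0.511 * glucose)) * 100
= (129.48 / (0.511 * 330.9)) * 100
= 76.5747%

76.5747%


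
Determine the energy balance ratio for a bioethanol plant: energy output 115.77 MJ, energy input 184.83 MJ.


EROI = E_out / E_in
= 115.77 / 184.83
= 0.6264

0.6264


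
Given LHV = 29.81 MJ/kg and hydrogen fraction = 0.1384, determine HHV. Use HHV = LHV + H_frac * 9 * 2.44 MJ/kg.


HHV = LHV + H_frac * 9 * 2.44
= 29.81 + 0.1384 * 9 * 2.44
= 32.8493 MJ/kg

32.8493 MJ/kg


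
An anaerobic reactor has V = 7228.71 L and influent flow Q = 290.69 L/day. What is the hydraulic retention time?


HRT = V / Q
= 7228.71 / 290.69
= 24.8674 days

24.8674 days


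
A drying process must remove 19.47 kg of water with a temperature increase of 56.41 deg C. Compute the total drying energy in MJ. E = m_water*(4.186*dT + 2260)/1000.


E = m_water * (4.186 * dT + 2260) / 1000
= 19.47 * (4.186 * 56.41 + 2260) / 1000
= 48.5997 MJ

48.5997 MJ


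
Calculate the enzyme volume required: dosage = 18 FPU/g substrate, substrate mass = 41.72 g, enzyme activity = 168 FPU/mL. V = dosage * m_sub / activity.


V = dosage * m_sub / activity
V = 18 * 41.72 / 168
V = 4.4700 mL

4.4700 mL


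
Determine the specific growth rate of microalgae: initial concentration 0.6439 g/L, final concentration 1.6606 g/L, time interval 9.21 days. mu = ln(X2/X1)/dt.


mu = ln(X2/X1) / dt
= ln(1.6606/0.6439) / 9.21
= 0.1029 per day

0.1029 per day


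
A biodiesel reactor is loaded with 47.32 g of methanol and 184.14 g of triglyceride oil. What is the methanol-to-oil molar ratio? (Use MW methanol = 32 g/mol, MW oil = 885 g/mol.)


Molar ratio = n_MeOH / n_oil = (MeOH/32) / (oil/885) = (MeOH * 885) / (32 * oil)
= (47.32 * 885) / (32 * 184.14)
= 7.1071

7.1071


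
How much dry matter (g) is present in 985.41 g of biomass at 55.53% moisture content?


Wd = Ww * (1 - MC/100)
= 985.41 * (1 - 55.53/100)
= 438.2118 g

438.2118 g


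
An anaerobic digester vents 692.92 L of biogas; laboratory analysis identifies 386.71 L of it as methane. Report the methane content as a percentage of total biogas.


CH4% = V_CH4 / V_total * 100
= 386.71 / 692.92 * 100
= 55.8088%

55.8088%


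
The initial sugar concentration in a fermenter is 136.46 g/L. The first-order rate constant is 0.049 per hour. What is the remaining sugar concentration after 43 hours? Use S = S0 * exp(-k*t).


S = S0 * exp(-k * t)
S = 136.46 * exp(-0.049 * 43)
S = 16.5938 g/L

16.5938 g/L


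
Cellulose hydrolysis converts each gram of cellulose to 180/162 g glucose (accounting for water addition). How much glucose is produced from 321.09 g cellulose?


glucose = cellulose * 180/162
= 321.09 * 180/162
= 356.7667 g

356.7667 g


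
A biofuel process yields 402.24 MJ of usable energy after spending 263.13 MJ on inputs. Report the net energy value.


NEV = E_out - E_in
= 402.24 - 263.13
= 139.1100 MJ

139.1100 MJ


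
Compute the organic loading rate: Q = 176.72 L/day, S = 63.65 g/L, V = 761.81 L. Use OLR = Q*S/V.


OLR = Q * S / V
= 176.72 * 63.65 / 761.81
= 14.7651 g/L/day

14.7651 g/L/day


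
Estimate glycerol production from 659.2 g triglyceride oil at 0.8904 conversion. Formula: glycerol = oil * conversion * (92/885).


glycerol = oil * conv * (92/885)
= 659.2 * 0.8904 * 92 / 885
= 61.0164 g

61.0164 g


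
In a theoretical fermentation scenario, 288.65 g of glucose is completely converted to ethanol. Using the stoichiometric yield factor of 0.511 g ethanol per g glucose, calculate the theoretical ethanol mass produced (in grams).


Theoretical ethanol yield: m_EtOH = 0.511 * m_glucose
m_EtOH = 0.511 * 288.65 = 147.5001 g

147.5001 g


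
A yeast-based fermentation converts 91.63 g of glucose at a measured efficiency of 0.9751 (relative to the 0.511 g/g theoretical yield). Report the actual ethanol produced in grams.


Actual ethanol: m = 0.511 * 91.63 * 0.9751
m = 45.6570 g

45.6570 g


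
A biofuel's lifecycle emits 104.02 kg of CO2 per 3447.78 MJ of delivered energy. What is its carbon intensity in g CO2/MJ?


CI = CO2 * 1000 / E
= 104.02 * 1000 / 3447.78
= 30.1701 g CO2/MJ

30.1701 g CO2/MJ


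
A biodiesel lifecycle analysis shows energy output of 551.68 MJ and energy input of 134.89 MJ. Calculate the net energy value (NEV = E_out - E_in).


NEV = E_out - E_in
= 551.68 - 134.89
= 416.7900 MJ

416.7900 MJ


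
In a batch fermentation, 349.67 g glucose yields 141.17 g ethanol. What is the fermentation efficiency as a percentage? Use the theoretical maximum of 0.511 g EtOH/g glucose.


Fermentation efficiency = (actual / (0.511 * glucose)) * 100
= (141.17 / (0.511 * 349.67)) * 100
= 79.0066%

79.0066%


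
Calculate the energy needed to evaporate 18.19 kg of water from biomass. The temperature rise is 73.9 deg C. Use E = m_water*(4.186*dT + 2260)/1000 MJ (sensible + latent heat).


E = m_water * (4.186 * dT + 2260) / 1000
= 18.19 * (4.186 * 73.9 + 2260) / 1000
= 46.7364 MJ

46.7364 MJ


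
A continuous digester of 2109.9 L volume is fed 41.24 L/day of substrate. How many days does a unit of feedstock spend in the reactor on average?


HRT = V / Q
= 2109.9 / 41.24
= 51.1615 days

51.1615 days


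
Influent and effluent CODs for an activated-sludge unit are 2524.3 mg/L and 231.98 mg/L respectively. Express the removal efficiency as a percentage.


eta = (COD_in - COD_out) / COD_in * 100
= (2524.3 - 231.98) / 2524.3 * 100
= 90.8101%

90.8101%
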